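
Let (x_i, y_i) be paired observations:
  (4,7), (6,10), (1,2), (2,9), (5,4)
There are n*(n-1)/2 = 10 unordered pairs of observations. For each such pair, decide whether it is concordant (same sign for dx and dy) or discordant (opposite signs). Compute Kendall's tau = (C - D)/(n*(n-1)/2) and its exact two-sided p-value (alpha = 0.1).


Step 1: Enumerate the 10 unordered pairs (i,j) with i<j and classify each by sign(x_j-x_i) * sign(y_j-y_i).
  (1,2):dx=+2,dy=+3->C; (1,3):dx=-3,dy=-5->C; (1,4):dx=-2,dy=+2->D; (1,5):dx=+1,dy=-3->D
  (2,3):dx=-5,dy=-8->C; (2,4):dx=-4,dy=-1->C; (2,5):dx=-1,dy=-6->C; (3,4):dx=+1,dy=+7->C
  (3,5):dx=+4,dy=+2->C; (4,5):dx=+3,dy=-5->D
Step 2: C = 7, D = 3, total pairs = 10.
Step 3: tau = (C - D)/(n(n-1)/2) = (7 - 3)/10 = 0.400000.
Step 4: Exact two-sided p-value (enumerate n! = 120 permutations of y under H0): p = 0.483333.
Step 5: alpha = 0.1. fail to reject H0.

tau_b = 0.4000 (C=7, D=3), p = 0.483333, fail to reject H0.


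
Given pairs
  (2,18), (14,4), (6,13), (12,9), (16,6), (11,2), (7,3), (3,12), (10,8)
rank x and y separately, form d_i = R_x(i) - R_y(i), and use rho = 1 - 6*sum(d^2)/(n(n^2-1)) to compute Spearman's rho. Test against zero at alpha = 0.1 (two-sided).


Step 1: Rank x and y separately (midranks; no ties here).
rank(x): 2->1, 14->8, 6->3, 12->7, 16->9, 11->6, 7->4, 3->2, 10->5
rank(y): 18->9, 4->3, 13->8, 9->6, 6->4, 2->1, 3->2, 12->7, 8->5
Step 2: d_i = R_x(i) - R_y(i); compute d_i^2.
  (1-9)^2=64, (8-3)^2=25, (3-8)^2=25, (7-6)^2=1, (9-4)^2=25, (6-1)^2=25, (4-2)^2=4, (2-7)^2=25, (5-5)^2=0
sum(d^2) = 194.
Step 3: rho = 1 - 6*194 / (9*(9^2 - 1)) = 1 - 1164/720 = -0.616667.
Step 4: Under H0, t = rho * sqrt((n-2)/(1-rho^2)) = -2.0725 ~ t(7).
Step 5: Two-sided p-value from the t-distribution with 7 df = 0.076929.
Step 6: alpha = 0.1. reject H0.

rho = -0.6167, p = 0.076929, reject H0 at alpha = 0.1.


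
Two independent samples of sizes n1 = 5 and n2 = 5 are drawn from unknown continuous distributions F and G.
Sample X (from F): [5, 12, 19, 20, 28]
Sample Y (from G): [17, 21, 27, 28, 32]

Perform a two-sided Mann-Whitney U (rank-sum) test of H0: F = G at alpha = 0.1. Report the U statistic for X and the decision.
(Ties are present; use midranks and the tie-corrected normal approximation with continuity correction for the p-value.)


Step 1: Combine and sort all 10 observations; assign midranks.
sorted (value, group): (5,X), (12,X), (17,Y), (19,X), (20,X), (21,Y), (27,Y), (28,X), (28,Y), (32,Y)
ranks: 5->1, 12->2, 17->3, 19->4, 20->5, 21->6, 27->7, 28->8.5, 28->8.5, 32->10
Step 2: Rank sum for X: R1 = 1 + 2 + 4 + 5 + 8.5 = 20.5.
Step 3: U_X = R1 - n1(n1+1)/2 = 20.5 - 5*6/2 = 20.5 - 15 = 5.5.
       U_Y = n1*n2 - U_X = 25 - 5.5 = 19.5.
Step 4: Ties are present, so use the tie-corrected normal approximation (with continuity correction) for the p-value.
Step 5: p-value = 0.173217; compare to alpha = 0.1. fail to reject H0.

U_X = 5.5, p = 0.173217, fail to reject H0 at alpha = 0.1.


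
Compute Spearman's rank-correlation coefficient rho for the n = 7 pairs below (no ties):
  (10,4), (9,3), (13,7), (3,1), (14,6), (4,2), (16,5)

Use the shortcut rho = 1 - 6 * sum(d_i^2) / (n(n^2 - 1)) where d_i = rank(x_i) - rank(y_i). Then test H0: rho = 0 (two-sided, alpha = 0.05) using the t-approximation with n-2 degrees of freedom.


Step 1: Rank x and y separately (midranks; no ties here).
rank(x): 10->4, 9->3, 13->5, 3->1, 14->6, 4->2, 16->7
rank(y): 4->4, 3->3, 7->7, 1->1, 6->6, 2->2, 5->5
Step 2: d_i = R_x(i) - R_y(i); compute d_i^2.
  (4-4)^2=0, (3-3)^2=0, (5-7)^2=4, (1-1)^2=0, (6-6)^2=0, (2-2)^2=0, (7-5)^2=4
sum(d^2) = 8.
Step 3: rho = 1 - 6*8 / (7*(7^2 - 1)) = 1 - 48/336 = 0.857143.
Step 4: Under H0, t = rho * sqrt((n-2)/(1-rho^2)) = 3.7210 ~ t(5).
Step 5: Two-sided p-value from the t-distribution with 5 df = 0.013697.
Step 6: alpha = 0.05. reject H0.

rho = 0.8571, p = 0.013697, reject H0 at alpha = 0.05.


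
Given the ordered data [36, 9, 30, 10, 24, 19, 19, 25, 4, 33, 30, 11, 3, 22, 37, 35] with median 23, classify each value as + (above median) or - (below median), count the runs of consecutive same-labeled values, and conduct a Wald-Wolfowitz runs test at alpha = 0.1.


Step 1: Compute median = 23; label A = above, B = below.
Labels in order: ABABABBABAABBBAA  (n_A = 8, n_B = 8)
Step 2: Count runs R = 11.
Step 3: Under H0 (random ordering), E[R] = 2*n_A*n_B/(n_A+n_B) + 1 = 2*8*8/16 + 1 = 9.0000.
        Var[R] = 2*n_A*n_B*(2*n_A*n_B - n_A - n_B) / ((n_A+n_B)^2 * (n_A+n_B-1)) = 14336/3840 = 3.7333.
        SD[R] = 1.9322.
Step 4: Continuity-corrected z = (R - 0.5 - E[R]) / SD[R] = (11 - 0.5 - 9.0000) / 1.9322 = 0.7763.
Step 5: Two-sided p-value via normal approximation = 2*(1 - Phi(|z|)) = 0.437558.
Step 6: alpha = 0.1. fail to reject H0.

R = 11, z = 0.7763, p = 0.437558, fail to reject H0.


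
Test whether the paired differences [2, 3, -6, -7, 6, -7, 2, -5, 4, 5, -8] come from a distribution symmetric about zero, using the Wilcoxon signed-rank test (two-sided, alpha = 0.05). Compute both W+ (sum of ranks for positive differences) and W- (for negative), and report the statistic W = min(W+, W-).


Step 1: Drop any zero differences (none here) and take |d_i|.
|d| = [2, 3, 6, 7, 6, 7, 2, 5, 4, 5, 8]
Step 2: Midrank |d_i| (ties get averaged ranks).
ranks: |2|->1.5, |3|->3, |6|->7.5, |7|->9.5, |6|->7.5, |7|->9.5, |2|->1.5, |5|->5.5, |4|->4, |5|->5.5, |8|->11
Step 3: Attach original signs; sum ranks with positive sign and with negative sign.
W+ = 1.5 + 3 + 7.5 + 1.5 + 4 + 5.5 = 23
W- = 7.5 + 9.5 + 9.5 + 5.5 + 11 = 43
(Check: W+ + W- = 66 should equal n(n+1)/2 = 66.)
Step 4: Test statistic W = min(W+, W-) = 23.
Step 5: Ties in |d|, so use the tie-corrected normal approximation.
        E[W] = n(n+1)/4 = 11*12/4 = 33.
        Tie groups: |d|=2 (t=2), |d|=5 (t=2), |d|=6 (t=2), |d|=7 (t=2); sum(t^3 - t) = 24.
        Var[W] = n(n+1)(2n+1)/24 - sum(t^3-t)/48 = 3036/24 - 24/48 = 126.
        z = (W - E[W]) / sqrt(Var[W]) = (23 - 33) / 11.2250 = -0.8909.
        Two-sided p = 2*Phi(z) = 0.372998.
Step 6: alpha = 0.05. fail to reject H0.

W+ = 23, W- = 43, W = min = 23, p = 0.372998, fail to reject H0.


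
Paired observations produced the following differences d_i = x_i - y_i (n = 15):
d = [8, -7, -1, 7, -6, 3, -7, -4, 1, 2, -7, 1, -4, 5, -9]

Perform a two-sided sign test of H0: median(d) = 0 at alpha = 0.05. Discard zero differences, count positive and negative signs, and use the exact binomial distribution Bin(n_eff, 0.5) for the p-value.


Step 1: Discard zero differences. Original n = 15; n_eff = number of nonzero differences = 15.
Nonzero differences (with sign): +8, -7, -1, +7, -6, +3, -7, -4, +1, +2, -7, +1, -4, +5, -9
Step 2: Count signs: positive = 7, negative = 8.
Step 3: Under H0: P(positive) = 0.5, so the number of positives S ~ Bin(15, 0.5).
Step 4: Two-sided exact p-value = sum of Bin(15,0.5) probabilities at or below the observed probability = 1.000000.
Step 5: alpha = 0.05. fail to reject H0.

n_eff = 15, pos = 7, neg = 8, p = 1.000000, fail to reject H0.


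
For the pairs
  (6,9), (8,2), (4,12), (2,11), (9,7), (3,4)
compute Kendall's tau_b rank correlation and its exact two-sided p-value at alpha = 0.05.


Step 1: Enumerate the 15 unordered pairs (i,j) with i<j and classify each by sign(x_j-x_i) * sign(y_j-y_i).
  (1,2):dx=+2,dy=-7->D; (1,3):dx=-2,dy=+3->D; (1,4):dx=-4,dy=+2->D; (1,5):dx=+3,dy=-2->D
  (1,6):dx=-3,dy=-5->C; (2,3):dx=-4,dy=+10->D; (2,4):dx=-6,dy=+9->D; (2,5):dx=+1,dy=+5->C
  (2,6):dx=-5,dy=+2->D; (3,4):dx=-2,dy=-1->C; (3,5):dx=+5,dy=-5->D; (3,6):dx=-1,dy=-8->C
  (4,5):dx=+7,dy=-4->D; (4,6):dx=+1,dy=-7->D; (5,6):dx=-6,dy=-3->C
Step 2: C = 5, D = 10, total pairs = 15.
Step 3: tau = (C - D)/(n(n-1)/2) = (5 - 10)/15 = -0.333333.
Step 4: Exact two-sided p-value (enumerate n! = 720 permutations of y under H0): p = 0.469444.
Step 5: alpha = 0.05. fail to reject H0.

tau_b = -0.3333 (C=5, D=10), p = 0.469444, fail to reject H0.


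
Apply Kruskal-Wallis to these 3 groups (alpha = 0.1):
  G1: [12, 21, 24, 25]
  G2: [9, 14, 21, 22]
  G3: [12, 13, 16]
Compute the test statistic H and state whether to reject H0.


Step 1: Combine all N = 11 observations and assign midranks.
sorted (value, group, rank): (9,G2,1), (12,G1,2.5), (12,G3,2.5), (13,G3,4), (14,G2,5), (16,G3,6), (21,G1,7.5), (21,G2,7.5), (22,G2,9), (24,G1,10), (25,G1,11)
Step 2: Sum ranks within each group.
R_1 = 31 (n_1 = 4)
R_2 = 22.5 (n_2 = 4)
R_3 = 12.5 (n_3 = 3)
Step 3: H = 12/(N(N+1)) * sum(R_i^2/n_i) - 3(N+1)
     = 12/(11*12) * (31^2/4 + 22.5^2/4 + 12.5^2/3) - 3*12
     = 0.090909 * 418.896 - 36
     = 2.081439.
Step 4: Ties present; correction factor C = 1 - 12/(11^3 - 11) = 0.990909. Corrected H = 2.081439 / 0.990909 = 2.100535.
Step 5: Under H0, H ~ chi^2(2); p-value = 0.349844.
Step 6: alpha = 0.1. fail to reject H0.

H = 2.1005, df = 2, p = 0.349844, fail to reject H0.


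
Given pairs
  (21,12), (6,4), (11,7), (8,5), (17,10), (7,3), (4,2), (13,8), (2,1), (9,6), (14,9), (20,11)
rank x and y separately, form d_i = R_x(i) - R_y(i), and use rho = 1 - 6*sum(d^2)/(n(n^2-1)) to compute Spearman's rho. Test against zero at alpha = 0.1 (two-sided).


Step 1: Rank x and y separately (midranks; no ties here).
rank(x): 21->12, 6->3, 11->7, 8->5, 17->10, 7->4, 4->2, 13->8, 2->1, 9->6, 14->9, 20->11
rank(y): 12->12, 4->4, 7->7, 5->5, 10->10, 3->3, 2->2, 8->8, 1->1, 6->6, 9->9, 11->11
Step 2: d_i = R_x(i) - R_y(i); compute d_i^2.
  (12-12)^2=0, (3-4)^2=1, (7-7)^2=0, (5-5)^2=0, (10-10)^2=0, (4-3)^2=1, (2-2)^2=0, (8-8)^2=0, (1-1)^2=0, (6-6)^2=0, (9-9)^2=0, (11-11)^2=0
sum(d^2) = 2.
Step 3: rho = 1 - 6*2 / (12*(12^2 - 1)) = 1 - 12/1716 = 0.993007.
Step 4: Under H0, t = rho * sqrt((n-2)/(1-rho^2)) = 26.5990 ~ t(10).
Step 5: Two-sided p-value from the t-distribution with 10 df = 0.000000.
Step 6: alpha = 0.1. reject H0.

rho = 0.9930, p = 0.000000, reject H0 at alpha = 0.1.


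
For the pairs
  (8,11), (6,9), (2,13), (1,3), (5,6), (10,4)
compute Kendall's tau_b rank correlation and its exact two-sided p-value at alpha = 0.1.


Step 1: Enumerate the 15 unordered pairs (i,j) with i<j and classify each by sign(x_j-x_i) * sign(y_j-y_i).
  (1,2):dx=-2,dy=-2->C; (1,3):dx=-6,dy=+2->D; (1,4):dx=-7,dy=-8->C; (1,5):dx=-3,dy=-5->C
  (1,6):dx=+2,dy=-7->D; (2,3):dx=-4,dy=+4->D; (2,4):dx=-5,dy=-6->C; (2,5):dx=-1,dy=-3->C
  (2,6):dx=+4,dy=-5->D; (3,4):dx=-1,dy=-10->C; (3,5):dx=+3,dy=-7->D; (3,6):dx=+8,dy=-9->D
  (4,5):dx=+4,dy=+3->C; (4,6):dx=+9,dy=+1->C; (5,6):dx=+5,dy=-2->D
Step 2: C = 8, D = 7, total pairs = 15.
Step 3: tau = (C - D)/(n(n-1)/2) = (8 - 7)/15 = 0.066667.
Step 4: Exact two-sided p-value (enumerate n! = 720 permutations of y under H0): p = 1.000000.
Step 5: alpha = 0.1. fail to reject H0.

tau_b = 0.0667 (C=8, D=7), p = 1.000000, fail to reject H0.


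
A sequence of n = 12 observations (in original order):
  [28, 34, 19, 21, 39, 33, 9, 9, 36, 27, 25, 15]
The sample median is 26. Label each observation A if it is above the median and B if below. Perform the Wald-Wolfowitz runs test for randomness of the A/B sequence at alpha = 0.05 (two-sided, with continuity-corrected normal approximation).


Step 1: Compute median = 26; label A = above, B = below.
Labels in order: AABBAABBAABB  (n_A = 6, n_B = 6)
Step 2: Count runs R = 6.
Step 3: Under H0 (random ordering), E[R] = 2*n_A*n_B/(n_A+n_B) + 1 = 2*6*6/12 + 1 = 7.0000.
        Var[R] = 2*n_A*n_B*(2*n_A*n_B - n_A - n_B) / ((n_A+n_B)^2 * (n_A+n_B-1)) = 4320/1584 = 2.7273.
        SD[R] = 1.6514.
Step 4: Continuity-corrected z = (R + 0.5 - E[R]) / SD[R] = (6 + 0.5 - 7.0000) / 1.6514 = -0.3028.
Step 5: Two-sided p-value via normal approximation = 2*(1 - Phi(|z|)) = 0.762069.
Step 6: alpha = 0.05. fail to reject H0.

R = 6, z = -0.3028, p = 0.762069, fail to reject H0.


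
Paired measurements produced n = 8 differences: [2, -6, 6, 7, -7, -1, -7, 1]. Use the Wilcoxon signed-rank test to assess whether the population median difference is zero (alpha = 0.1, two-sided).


Step 1: Drop any zero differences (none here) and take |d_i|.
|d| = [2, 6, 6, 7, 7, 1, 7, 1]
Step 2: Midrank |d_i| (ties get averaged ranks).
ranks: |2|->3, |6|->4.5, |6|->4.5, |7|->7, |7|->7, |1|->1.5, |7|->7, |1|->1.5
Step 3: Attach original signs; sum ranks with positive sign and with negative sign.
W+ = 3 + 4.5 + 7 + 1.5 = 16
W- = 4.5 + 7 + 1.5 + 7 = 20
(Check: W+ + W- = 36 should equal n(n+1)/2 = 36.)
Step 4: Test statistic W = min(W+, W-) = 16.
Step 5: Ties in |d|, so use the tie-corrected normal approximation.
        E[W] = n(n+1)/4 = 8*9/4 = 18.
        Tie groups: |d|=1 (t=2), |d|=6 (t=2), |d|=7 (t=3); sum(t^3 - t) = 36.
        Var[W] = n(n+1)(2n+1)/24 - sum(t^3-t)/48 = 1224/24 - 36/48 = 50.25.
        z = (W - E[W]) / sqrt(Var[W]) = (16 - 18) / 7.0887 = -0.2821.
        Two-sided p = 2*Phi(z) = 0.777838.
Step 6: alpha = 0.1. fail to reject H0.

W+ = 16, W- = 20, W = min = 16, p = 0.777838, fail to reject H0.


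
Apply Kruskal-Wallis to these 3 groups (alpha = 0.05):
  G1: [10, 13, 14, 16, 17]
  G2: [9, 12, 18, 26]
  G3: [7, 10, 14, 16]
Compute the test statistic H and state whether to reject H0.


Step 1: Combine all N = 13 observations and assign midranks.
sorted (value, group, rank): (7,G3,1), (9,G2,2), (10,G1,3.5), (10,G3,3.5), (12,G2,5), (13,G1,6), (14,G1,7.5), (14,G3,7.5), (16,G1,9.5), (16,G3,9.5), (17,G1,11), (18,G2,12), (26,G2,13)
Step 2: Sum ranks within each group.
R_1 = 37.5 (n_1 = 5)
R_2 = 32 (n_2 = 4)
R_3 = 21.5 (n_3 = 4)
Step 3: H = 12/(N(N+1)) * sum(R_i^2/n_i) - 3(N+1)
     = 12/(13*14) * (37.5^2/5 + 32^2/4 + 21.5^2/4) - 3*14
     = 0.065934 * 652.812 - 42
     = 1.042582.
Step 4: Ties present; correction factor C = 1 - 18/(13^3 - 13) = 0.991758. Corrected H = 1.042582 / 0.991758 = 1.051247.
Step 5: Under H0, H ~ chi^2(2); p-value = 0.591187.
Step 6: alpha = 0.05. fail to reject H0.

H = 1.0512, df = 2, p = 0.591187, fail to reject H0.


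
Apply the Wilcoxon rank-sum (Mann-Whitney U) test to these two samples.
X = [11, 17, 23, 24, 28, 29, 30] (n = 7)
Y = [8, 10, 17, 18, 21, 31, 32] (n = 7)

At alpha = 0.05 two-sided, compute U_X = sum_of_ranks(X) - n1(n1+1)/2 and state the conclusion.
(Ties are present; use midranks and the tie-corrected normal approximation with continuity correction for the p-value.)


Step 1: Combine and sort all 14 observations; assign midranks.
sorted (value, group): (8,Y), (10,Y), (11,X), (17,X), (17,Y), (18,Y), (21,Y), (23,X), (24,X), (28,X), (29,X), (30,X), (31,Y), (32,Y)
ranks: 8->1, 10->2, 11->3, 17->4.5, 17->4.5, 18->6, 21->7, 23->8, 24->9, 28->10, 29->11, 30->12, 31->13, 32->14
Step 2: Rank sum for X: R1 = 3 + 4.5 + 8 + 9 + 10 + 11 + 12 = 57.5.
Step 3: U_X = R1 - n1(n1+1)/2 = 57.5 - 7*8/2 = 57.5 - 28 = 29.5.
       U_Y = n1*n2 - U_X = 49 - 29.5 = 19.5.
Step 4: Ties are present, so use the tie-corrected normal approximation (with continuity correction) for the p-value.
Step 5: p-value = 0.564871; compare to alpha = 0.05. fail to reject H0.

U_X = 29.5, p = 0.564871, fail to reject H0 at alpha = 0.05.


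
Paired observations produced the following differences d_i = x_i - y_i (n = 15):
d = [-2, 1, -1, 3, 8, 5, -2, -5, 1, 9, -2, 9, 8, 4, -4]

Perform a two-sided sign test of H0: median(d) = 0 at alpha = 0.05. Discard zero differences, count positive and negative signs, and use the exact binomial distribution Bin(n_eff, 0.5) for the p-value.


Step 1: Discard zero differences. Original n = 15; n_eff = number of nonzero differences = 15.
Nonzero differences (with sign): -2, +1, -1, +3, +8, +5, -2, -5, +1, +9, -2, +9, +8, +4, -4
Step 2: Count signs: positive = 9, negative = 6.
Step 3: Under H0: P(positive) = 0.5, so the number of positives S ~ Bin(15, 0.5).
Step 4: Two-sided exact p-value = sum of Bin(15,0.5) probabilities at or below the observed probability = 0.607239.
Step 5: alpha = 0.05. fail to reject H0.

n_eff = 15, pos = 9, neg = 6, p = 0.607239, fail to reject H0.


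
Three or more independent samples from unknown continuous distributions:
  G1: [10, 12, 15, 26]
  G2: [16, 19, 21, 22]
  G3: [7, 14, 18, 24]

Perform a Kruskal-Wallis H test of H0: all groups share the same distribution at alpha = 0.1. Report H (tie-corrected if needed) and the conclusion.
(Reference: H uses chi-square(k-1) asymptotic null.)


Step 1: Combine all N = 12 observations and assign midranks.
sorted (value, group, rank): (7,G3,1), (10,G1,2), (12,G1,3), (14,G3,4), (15,G1,5), (16,G2,6), (18,G3,7), (19,G2,8), (21,G2,9), (22,G2,10), (24,G3,11), (26,G1,12)
Step 2: Sum ranks within each group.
R_1 = 22 (n_1 = 4)
R_2 = 33 (n_2 = 4)
R_3 = 23 (n_3 = 4)
Step 3: H = 12/(N(N+1)) * sum(R_i^2/n_i) - 3(N+1)
     = 12/(12*13) * (22^2/4 + 33^2/4 + 23^2/4) - 3*13
     = 0.076923 * 525.5 - 39
     = 1.423077.
Step 4: No ties, so H is used without correction.
Step 5: Under H0, H ~ chi^2(2); p-value = 0.490888.
Step 6: alpha = 0.1. fail to reject H0.

H = 1.4231, df = 2, p = 0.490888, fail to reject H0.


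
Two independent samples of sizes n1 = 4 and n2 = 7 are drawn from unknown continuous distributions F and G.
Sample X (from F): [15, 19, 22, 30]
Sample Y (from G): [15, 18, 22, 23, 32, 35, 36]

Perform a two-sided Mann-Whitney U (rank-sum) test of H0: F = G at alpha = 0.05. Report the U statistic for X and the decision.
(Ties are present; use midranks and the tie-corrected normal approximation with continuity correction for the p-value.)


Step 1: Combine and sort all 11 observations; assign midranks.
sorted (value, group): (15,X), (15,Y), (18,Y), (19,X), (22,X), (22,Y), (23,Y), (30,X), (32,Y), (35,Y), (36,Y)
ranks: 15->1.5, 15->1.5, 18->3, 19->4, 22->5.5, 22->5.5, 23->7, 30->8, 32->9, 35->10, 36->11
Step 2: Rank sum for X: R1 = 1.5 + 4 + 5.5 + 8 = 19.
Step 3: U_X = R1 - n1(n1+1)/2 = 19 - 4*5/2 = 19 - 10 = 9.
       U_Y = n1*n2 - U_X = 28 - 9 = 19.
Step 4: Ties are present, so use the tie-corrected normal approximation (with continuity correction) for the p-value.
Step 5: p-value = 0.392932; compare to alpha = 0.05. fail to reject H0.

U_X = 9, p = 0.392932, fail to reject H0 at alpha = 0.05.


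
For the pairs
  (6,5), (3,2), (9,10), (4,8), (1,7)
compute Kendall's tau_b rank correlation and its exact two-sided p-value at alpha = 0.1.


Step 1: Enumerate the 10 unordered pairs (i,j) with i<j and classify each by sign(x_j-x_i) * sign(y_j-y_i).
  (1,2):dx=-3,dy=-3->C; (1,3):dx=+3,dy=+5->C; (1,4):dx=-2,dy=+3->D; (1,5):dx=-5,dy=+2->D
  (2,3):dx=+6,dy=+8->C; (2,4):dx=+1,dy=+6->C; (2,5):dx=-2,dy=+5->D; (3,4):dx=-5,dy=-2->C
  (3,5):dx=-8,dy=-3->C; (4,5):dx=-3,dy=-1->C
Step 2: C = 7, D = 3, total pairs = 10.
Step 3: tau = (C - D)/(n(n-1)/2) = (7 - 3)/10 = 0.400000.
Step 4: Exact two-sided p-value (enumerate n! = 120 permutations of y under H0): p = 0.483333.
Step 5: alpha = 0.1. fail to reject H0.

tau_b = 0.4000 (C=7, D=3), p = 0.483333, fail to reject H0.


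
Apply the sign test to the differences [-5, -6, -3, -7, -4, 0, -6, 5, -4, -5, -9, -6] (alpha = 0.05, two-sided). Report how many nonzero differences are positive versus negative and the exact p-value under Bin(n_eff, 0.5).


Step 1: Discard zero differences. Original n = 12; n_eff = number of nonzero differences = 11.
Nonzero differences (with sign): -5, -6, -3, -7, -4, -6, +5, -4, -5, -9, -6
Step 2: Count signs: positive = 1, negative = 10.
Step 3: Under H0: P(positive) = 0.5, so the number of positives S ~ Bin(11, 0.5).
Step 4: Two-sided exact p-value = sum of Bin(11,0.5) probabilities at or below the observed probability = 0.011719.
Step 5: alpha = 0.05. reject H0.

n_eff = 11, pos = 1, neg = 10, p = 0.011719, reject H0.


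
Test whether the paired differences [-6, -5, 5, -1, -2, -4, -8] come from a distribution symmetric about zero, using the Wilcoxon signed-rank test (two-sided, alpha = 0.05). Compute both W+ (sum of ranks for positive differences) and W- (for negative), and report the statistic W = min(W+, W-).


Step 1: Drop any zero differences (none here) and take |d_i|.
|d| = [6, 5, 5, 1, 2, 4, 8]
Step 2: Midrank |d_i| (ties get averaged ranks).
ranks: |6|->6, |5|->4.5, |5|->4.5, |1|->1, |2|->2, |4|->3, |8|->7
Step 3: Attach original signs; sum ranks with positive sign and with negative sign.
W+ = 4.5 = 4.5
W- = 6 + 4.5 + 1 + 2 + 3 + 7 = 23.5
(Check: W+ + W- = 28 should equal n(n+1)/2 = 28.)
Step 4: Test statistic W = min(W+, W-) = 4.5.
Step 5: Ties in |d|, so use the tie-corrected normal approximation.
        E[W] = n(n+1)/4 = 7*8/4 = 14.
        Tie groups: |d|=5 (t=2); sum(t^3 - t) = 6.
        Var[W] = n(n+1)(2n+1)/24 - sum(t^3-t)/48 = 840/24 - 6/48 = 34.875.
        z = (W - E[W]) / sqrt(Var[W]) = (4.5 - 14) / 5.9055 = -1.6087.
        Two-sided p = 2*Phi(z) = 0.107689.
Step 6: alpha = 0.05. fail to reject H0.

W+ = 4.5, W- = 23.5, W = min = 4.5, p = 0.107689, fail to reject H0.


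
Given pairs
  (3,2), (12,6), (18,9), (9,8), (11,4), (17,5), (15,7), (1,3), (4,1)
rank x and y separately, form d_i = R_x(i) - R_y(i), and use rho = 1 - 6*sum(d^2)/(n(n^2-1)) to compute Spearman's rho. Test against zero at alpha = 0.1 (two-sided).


Step 1: Rank x and y separately (midranks; no ties here).
rank(x): 3->2, 12->6, 18->9, 9->4, 11->5, 17->8, 15->7, 1->1, 4->3
rank(y): 2->2, 6->6, 9->9, 8->8, 4->4, 5->5, 7->7, 3->3, 1->1
Step 2: d_i = R_x(i) - R_y(i); compute d_i^2.
  (2-2)^2=0, (6-6)^2=0, (9-9)^2=0, (4-8)^2=16, (5-4)^2=1, (8-5)^2=9, (7-7)^2=0, (1-3)^2=4, (3-1)^2=4
sum(d^2) = 34.
Step 3: rho = 1 - 6*34 / (9*(9^2 - 1)) = 1 - 204/720 = 0.716667.
Step 4: Under H0, t = rho * sqrt((n-2)/(1-rho^2)) = 2.7188 ~ t(7).
Step 5: Two-sided p-value from the t-distribution with 7 df = 0.029818.
Step 6: alpha = 0.1. reject H0.

rho = 0.7167, p = 0.029818, reject H0 at alpha = 0.1.


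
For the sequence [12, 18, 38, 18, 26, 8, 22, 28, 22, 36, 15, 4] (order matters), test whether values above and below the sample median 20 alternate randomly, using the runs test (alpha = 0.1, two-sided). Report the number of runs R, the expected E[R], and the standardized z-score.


Step 1: Compute median = 20; label A = above, B = below.
Labels in order: BBABABAAAABB  (n_A = 6, n_B = 6)
Step 2: Count runs R = 7.
Step 3: Under H0 (random ordering), E[R] = 2*n_A*n_B/(n_A+n_B) + 1 = 2*6*6/12 + 1 = 7.0000.
        Var[R] = 2*n_A*n_B*(2*n_A*n_B - n_A - n_B) / ((n_A+n_B)^2 * (n_A+n_B-1)) = 4320/1584 = 2.7273.
        SD[R] = 1.6514.
Step 4: R = E[R], so z = 0 with no continuity correction.
Step 5: Two-sided p-value via normal approximation = 2*(1 - Phi(|z|)) = 1.000000.
Step 6: alpha = 0.1. fail to reject H0.

R = 7, z = 0.0000, p = 1.000000, fail to reject H0.


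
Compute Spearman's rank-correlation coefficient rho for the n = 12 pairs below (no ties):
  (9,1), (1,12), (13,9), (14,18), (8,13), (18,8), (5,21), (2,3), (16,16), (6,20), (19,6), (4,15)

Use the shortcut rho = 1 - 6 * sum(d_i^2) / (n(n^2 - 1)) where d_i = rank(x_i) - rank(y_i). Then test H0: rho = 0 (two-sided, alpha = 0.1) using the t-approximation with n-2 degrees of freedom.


Step 1: Rank x and y separately (midranks; no ties here).
rank(x): 9->7, 1->1, 13->8, 14->9, 8->6, 18->11, 5->4, 2->2, 16->10, 6->5, 19->12, 4->3
rank(y): 1->1, 12->6, 9->5, 18->10, 13->7, 8->4, 21->12, 3->2, 16->9, 20->11, 6->3, 15->8
Step 2: d_i = R_x(i) - R_y(i); compute d_i^2.
  (7-1)^2=36, (1-6)^2=25, (8-5)^2=9, (9-10)^2=1, (6-7)^2=1, (11-4)^2=49, (4-12)^2=64, (2-2)^2=0, (10-9)^2=1, (5-11)^2=36, (12-3)^2=81, (3-8)^2=25
sum(d^2) = 328.
Step 3: rho = 1 - 6*328 / (12*(12^2 - 1)) = 1 - 1968/1716 = -0.146853.
Step 4: Under H0, t = rho * sqrt((n-2)/(1-rho^2)) = -0.4695 ~ t(10).
Step 5: Two-sided p-value from the t-distribution with 10 df = 0.648796.
Step 6: alpha = 0.1. fail to reject H0.

rho = -0.1469, p = 0.648796, fail to reject H0 at alpha = 0.1.


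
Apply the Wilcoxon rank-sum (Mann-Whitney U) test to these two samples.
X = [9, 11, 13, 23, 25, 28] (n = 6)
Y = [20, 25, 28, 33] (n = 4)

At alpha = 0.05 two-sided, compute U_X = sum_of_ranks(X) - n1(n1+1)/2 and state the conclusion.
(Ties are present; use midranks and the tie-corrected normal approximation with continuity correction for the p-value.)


Step 1: Combine and sort all 10 observations; assign midranks.
sorted (value, group): (9,X), (11,X), (13,X), (20,Y), (23,X), (25,X), (25,Y), (28,X), (28,Y), (33,Y)
ranks: 9->1, 11->2, 13->3, 20->4, 23->5, 25->6.5, 25->6.5, 28->8.5, 28->8.5, 33->10
Step 2: Rank sum for X: R1 = 1 + 2 + 3 + 5 + 6.5 + 8.5 = 26.
Step 3: U_X = R1 - n1(n1+1)/2 = 26 - 6*7/2 = 26 - 21 = 5.
       U_Y = n1*n2 - U_X = 24 - 5 = 19.
Step 4: Ties are present, so use the tie-corrected normal approximation (with continuity correction) for the p-value.
Step 5: p-value = 0.163233; compare to alpha = 0.05. fail to reject H0.

U_X = 5, p = 0.163233, fail to reject H0 at alpha = 0.05.


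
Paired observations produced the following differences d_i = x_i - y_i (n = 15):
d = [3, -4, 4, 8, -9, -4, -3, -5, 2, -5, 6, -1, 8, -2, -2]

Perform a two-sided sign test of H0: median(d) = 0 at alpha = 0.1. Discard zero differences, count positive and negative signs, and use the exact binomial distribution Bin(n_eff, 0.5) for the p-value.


Step 1: Discard zero differences. Original n = 15; n_eff = number of nonzero differences = 15.
Nonzero differences (with sign): +3, -4, +4, +8, -9, -4, -3, -5, +2, -5, +6, -1, +8, -2, -2
Step 2: Count signs: positive = 6, negative = 9.
Step 3: Under H0: P(positive) = 0.5, so the number of positives S ~ Bin(15, 0.5).
Step 4: Two-sided exact p-value = sum of Bin(15,0.5) probabilities at or below the observed probability = 0.607239.
Step 5: alpha = 0.1. fail to reject H0.

n_eff = 15, pos = 6, neg = 9, p = 0.607239, fail to reject H0.


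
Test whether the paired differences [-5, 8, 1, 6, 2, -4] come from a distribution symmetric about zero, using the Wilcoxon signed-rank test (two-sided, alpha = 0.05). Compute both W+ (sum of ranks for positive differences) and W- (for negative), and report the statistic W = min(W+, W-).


Step 1: Drop any zero differences (none here) and take |d_i|.
|d| = [5, 8, 1, 6, 2, 4]
Step 2: Midrank |d_i| (ties get averaged ranks).
ranks: |5|->4, |8|->6, |1|->1, |6|->5, |2|->2, |4|->3
Step 3: Attach original signs; sum ranks with positive sign and with negative sign.
W+ = 6 + 1 + 5 + 2 = 14
W- = 4 + 3 = 7
(Check: W+ + W- = 21 should equal n(n+1)/2 = 21.)
Step 4: Test statistic W = min(W+, W-) = 7.
Step 5: No ties, so the exact null distribution over the 2^6 = 64 sign assignments gives the two-sided p-value = 0.562500.
Step 6: alpha = 0.05. fail to reject H0.

W+ = 14, W- = 7, W = min = 7, p = 0.562500, fail to reject H0.


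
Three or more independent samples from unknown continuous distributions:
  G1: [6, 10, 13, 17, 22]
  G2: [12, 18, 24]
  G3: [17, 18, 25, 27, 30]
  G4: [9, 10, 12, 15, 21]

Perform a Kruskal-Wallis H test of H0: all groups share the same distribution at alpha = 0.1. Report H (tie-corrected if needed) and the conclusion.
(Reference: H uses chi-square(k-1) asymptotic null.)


Step 1: Combine all N = 18 observations and assign midranks.
sorted (value, group, rank): (6,G1,1), (9,G4,2), (10,G1,3.5), (10,G4,3.5), (12,G2,5.5), (12,G4,5.5), (13,G1,7), (15,G4,8), (17,G1,9.5), (17,G3,9.5), (18,G2,11.5), (18,G3,11.5), (21,G4,13), (22,G1,14), (24,G2,15), (25,G3,16), (27,G3,17), (30,G3,18)
Step 2: Sum ranks within each group.
R_1 = 35 (n_1 = 5)
R_2 = 32 (n_2 = 3)
R_3 = 72 (n_3 = 5)
R_4 = 32 (n_4 = 5)
Step 3: H = 12/(N(N+1)) * sum(R_i^2/n_i) - 3(N+1)
     = 12/(18*19) * (35^2/5 + 32^2/3 + 72^2/5 + 32^2/5) - 3*19
     = 0.035088 * 1827.93 - 57
     = 7.138012.
Step 4: Ties present; correction factor C = 1 - 24/(18^3 - 18) = 0.995872. Corrected H = 7.138012 / 0.995872 = 7.167599.
Step 5: Under H0, H ~ chi^2(3); p-value = 0.066743.
Step 6: alpha = 0.1. reject H0.

H = 7.1676, df = 3, p = 0.066743, reject H0.


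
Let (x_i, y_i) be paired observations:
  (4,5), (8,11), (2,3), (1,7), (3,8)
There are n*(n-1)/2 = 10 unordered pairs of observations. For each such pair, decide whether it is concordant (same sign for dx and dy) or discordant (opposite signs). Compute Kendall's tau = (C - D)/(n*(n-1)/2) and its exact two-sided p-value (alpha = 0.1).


Step 1: Enumerate the 10 unordered pairs (i,j) with i<j and classify each by sign(x_j-x_i) * sign(y_j-y_i).
  (1,2):dx=+4,dy=+6->C; (1,3):dx=-2,dy=-2->C; (1,4):dx=-3,dy=+2->D; (1,5):dx=-1,dy=+3->D
  (2,3):dx=-6,dy=-8->C; (2,4):dx=-7,dy=-4->C; (2,5):dx=-5,dy=-3->C; (3,4):dx=-1,dy=+4->D
  (3,5):dx=+1,dy=+5->C; (4,5):dx=+2,dy=+1->C
Step 2: C = 7, D = 3, total pairs = 10.
Step 3: tau = (C - D)/(n(n-1)/2) = (7 - 3)/10 = 0.400000.
Step 4: Exact two-sided p-value (enumerate n! = 120 permutations of y under H0): p = 0.483333.
Step 5: alpha = 0.1. fail to reject H0.

tau_b = 0.4000 (C=7, D=3), p = 0.483333, fail to reject H0.


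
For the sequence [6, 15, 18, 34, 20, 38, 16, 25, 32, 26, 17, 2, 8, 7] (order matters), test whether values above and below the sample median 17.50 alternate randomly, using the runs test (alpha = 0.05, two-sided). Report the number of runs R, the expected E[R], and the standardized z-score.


Step 1: Compute median = 17.50; label A = above, B = below.
Labels in order: BBAAAABAAABBBB  (n_A = 7, n_B = 7)
Step 2: Count runs R = 5.
Step 3: Under H0 (random ordering), E[R] = 2*n_A*n_B/(n_A+n_B) + 1 = 2*7*7/14 + 1 = 8.0000.
        Var[R] = 2*n_A*n_B*(2*n_A*n_B - n_A - n_B) / ((n_A+n_B)^2 * (n_A+n_B-1)) = 8232/2548 = 3.2308.
        SD[R] = 1.7974.
Step 4: Continuity-corrected z = (R + 0.5 - E[R]) / SD[R] = (5 + 0.5 - 8.0000) / 1.7974 = -1.3909.
Step 5: Two-sided p-value via normal approximation = 2*(1 - Phi(|z|)) = 0.164264.
Step 6: alpha = 0.05. fail to reject H0.

R = 5, z = -1.3909, p = 0.164264, fail to reject H0.


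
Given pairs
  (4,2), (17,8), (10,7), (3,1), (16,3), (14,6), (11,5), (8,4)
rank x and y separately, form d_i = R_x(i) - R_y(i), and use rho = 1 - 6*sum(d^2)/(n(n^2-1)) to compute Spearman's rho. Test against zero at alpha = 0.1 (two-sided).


Step 1: Rank x and y separately (midranks; no ties here).
rank(x): 4->2, 17->8, 10->4, 3->1, 16->7, 14->6, 11->5, 8->3
rank(y): 2->2, 8->8, 7->7, 1->1, 3->3, 6->6, 5->5, 4->4
Step 2: d_i = R_x(i) - R_y(i); compute d_i^2.
  (2-2)^2=0, (8-8)^2=0, (4-7)^2=9, (1-1)^2=0, (7-3)^2=16, (6-6)^2=0, (5-5)^2=0, (3-4)^2=1
sum(d^2) = 26.
Step 3: rho = 1 - 6*26 / (8*(8^2 - 1)) = 1 - 156/504 = 0.690476.
Step 4: Under H0, t = rho * sqrt((n-2)/(1-rho^2)) = 2.3382 ~ t(6).
Step 5: Two-sided p-value from the t-distribution with 6 df = 0.057990.
Step 6: alpha = 0.1. reject H0.

rho = 0.6905, p = 0.057990, reject H0 at alpha = 0.1.


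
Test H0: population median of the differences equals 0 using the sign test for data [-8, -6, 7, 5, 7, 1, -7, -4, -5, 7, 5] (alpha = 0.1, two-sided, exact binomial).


Step 1: Discard zero differences. Original n = 11; n_eff = number of nonzero differences = 11.
Nonzero differences (with sign): -8, -6, +7, +5, +7, +1, -7, -4, -5, +7, +5
Step 2: Count signs: positive = 6, negative = 5.
Step 3: Under H0: P(positive) = 0.5, so the number of positives S ~ Bin(11, 0.5).
Step 4: Two-sided exact p-value = sum of Bin(11,0.5) probabilities at or below the observed probability = 1.000000.
Step 5: alpha = 0.1. fail to reject H0.

n_eff = 11, pos = 6, neg = 5, p = 1.000000, fail to reject H0.


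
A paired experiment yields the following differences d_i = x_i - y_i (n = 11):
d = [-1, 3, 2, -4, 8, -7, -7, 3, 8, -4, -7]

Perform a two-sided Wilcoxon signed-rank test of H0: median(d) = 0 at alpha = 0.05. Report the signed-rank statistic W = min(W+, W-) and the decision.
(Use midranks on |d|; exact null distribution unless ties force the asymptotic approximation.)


Step 1: Drop any zero differences (none here) and take |d_i|.
|d| = [1, 3, 2, 4, 8, 7, 7, 3, 8, 4, 7]
Step 2: Midrank |d_i| (ties get averaged ranks).
ranks: |1|->1, |3|->3.5, |2|->2, |4|->5.5, |8|->10.5, |7|->8, |7|->8, |3|->3.5, |8|->10.5, |4|->5.5, |7|->8
Step 3: Attach original signs; sum ranks with positive sign and with negative sign.
W+ = 3.5 + 2 + 10.5 + 3.5 + 10.5 = 30
W- = 1 + 5.5 + 8 + 8 + 5.5 + 8 = 36
(Check: W+ + W- = 66 should equal n(n+1)/2 = 66.)
Step 4: Test statistic W = min(W+, W-) = 30.
Step 5: Ties in |d|, so use the tie-corrected normal approximation.
        E[W] = n(n+1)/4 = 11*12/4 = 33.
        Tie groups: |d|=3 (t=2), |d|=4 (t=2), |d|=7 (t=3), |d|=8 (t=2); sum(t^3 - t) = 42.
        Var[W] = n(n+1)(2n+1)/24 - sum(t^3-t)/48 = 3036/24 - 42/48 = 125.625.
        z = (W - E[W]) / sqrt(Var[W]) = (30 - 33) / 11.2083 = -0.2677.
        Two-sided p = 2*Phi(z) = 0.788961.
Step 6: alpha = 0.05. fail to reject H0.

W+ = 30, W- = 36, W = min = 30, p = 0.788961, fail to reject H0.


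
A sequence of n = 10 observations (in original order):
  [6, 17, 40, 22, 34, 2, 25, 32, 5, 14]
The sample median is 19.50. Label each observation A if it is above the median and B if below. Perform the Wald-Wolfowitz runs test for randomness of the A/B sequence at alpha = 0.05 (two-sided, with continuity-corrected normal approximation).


Step 1: Compute median = 19.50; label A = above, B = below.
Labels in order: BBAAABAABB  (n_A = 5, n_B = 5)
Step 2: Count runs R = 5.
Step 3: Under H0 (random ordering), E[R] = 2*n_A*n_B/(n_A+n_B) + 1 = 2*5*5/10 + 1 = 6.0000.
        Var[R] = 2*n_A*n_B*(2*n_A*n_B - n_A - n_B) / ((n_A+n_B)^2 * (n_A+n_B-1)) = 2000/900 = 2.2222.
        SD[R] = 1.4907.
Step 4: Continuity-corrected z = (R + 0.5 - E[R]) / SD[R] = (5 + 0.5 - 6.0000) / 1.4907 = -0.3354.
Step 5: Two-sided p-value via normal approximation = 2*(1 - Phi(|z|)) = 0.737316.
Step 6: alpha = 0.05. fail to reject H0.

R = 5, z = -0.3354, p = 0.737316, fail to reject H0.


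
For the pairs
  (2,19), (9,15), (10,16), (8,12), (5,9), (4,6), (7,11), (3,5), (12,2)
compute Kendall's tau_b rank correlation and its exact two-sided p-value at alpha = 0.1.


Step 1: Enumerate the 36 unordered pairs (i,j) with i<j and classify each by sign(x_j-x_i) * sign(y_j-y_i).
  (1,2):dx=+7,dy=-4->D; (1,3):dx=+8,dy=-3->D; (1,4):dx=+6,dy=-7->D; (1,5):dx=+3,dy=-10->D
  (1,6):dx=+2,dy=-13->D; (1,7):dx=+5,dy=-8->D; (1,8):dx=+1,dy=-14->D; (1,9):dx=+10,dy=-17->D
  (2,3):dx=+1,dy=+1->C; (2,4):dx=-1,dy=-3->C; (2,5):dx=-4,dy=-6->C; (2,6):dx=-5,dy=-9->C
  (2,7):dx=-2,dy=-4->C; (2,8):dx=-6,dy=-10->C; (2,9):dx=+3,dy=-13->D; (3,4):dx=-2,dy=-4->C
  (3,5):dx=-5,dy=-7->C; (3,6):dx=-6,dy=-10->C; (3,7):dx=-3,dy=-5->C; (3,8):dx=-7,dy=-11->C
  (3,9):dx=+2,dy=-14->D; (4,5):dx=-3,dy=-3->C; (4,6):dx=-4,dy=-6->C; (4,7):dx=-1,dy=-1->C
  (4,8):dx=-5,dy=-7->C; (4,9):dx=+4,dy=-10->D; (5,6):dx=-1,dy=-3->C; (5,7):dx=+2,dy=+2->C
  (5,8):dx=-2,dy=-4->C; (5,9):dx=+7,dy=-7->D; (6,7):dx=+3,dy=+5->C; (6,8):dx=-1,dy=-1->C
  (6,9):dx=+8,dy=-4->D; (7,8):dx=-4,dy=-6->C; (7,9):dx=+5,dy=-9->D; (8,9):dx=+9,dy=-3->D
Step 2: C = 21, D = 15, total pairs = 36.
Step 3: tau = (C - D)/(n(n-1)/2) = (21 - 15)/36 = 0.166667.
Step 4: Exact two-sided p-value (enumerate n! = 362880 permutations of y under H0): p = 0.612202.
Step 5: alpha = 0.1. fail to reject H0.

tau_b = 0.1667 (C=21, D=15), p = 0.612202, fail to reject H0.


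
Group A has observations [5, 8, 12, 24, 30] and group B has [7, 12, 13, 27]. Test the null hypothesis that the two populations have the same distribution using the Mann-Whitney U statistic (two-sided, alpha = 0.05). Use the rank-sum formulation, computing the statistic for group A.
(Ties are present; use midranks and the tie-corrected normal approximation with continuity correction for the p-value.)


Step 1: Combine and sort all 9 observations; assign midranks.
sorted (value, group): (5,X), (7,Y), (8,X), (12,X), (12,Y), (13,Y), (24,X), (27,Y), (30,X)
ranks: 5->1, 7->2, 8->3, 12->4.5, 12->4.5, 13->6, 24->7, 27->8, 30->9
Step 2: Rank sum for X: R1 = 1 + 3 + 4.5 + 7 + 9 = 24.5.
Step 3: U_X = R1 - n1(n1+1)/2 = 24.5 - 5*6/2 = 24.5 - 15 = 9.5.
       U_Y = n1*n2 - U_X = 20 - 9.5 = 10.5.
Step 4: Ties are present, so use the tie-corrected normal approximation (with continuity correction) for the p-value.
Step 5: p-value = 1.000000; compare to alpha = 0.05. fail to reject H0.

U_X = 9.5, p = 1.000000, fail to reject H0 at alpha = 0.05.


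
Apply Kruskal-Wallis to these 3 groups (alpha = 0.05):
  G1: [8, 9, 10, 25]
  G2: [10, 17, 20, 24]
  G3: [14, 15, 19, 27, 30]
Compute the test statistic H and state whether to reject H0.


Step 1: Combine all N = 13 observations and assign midranks.
sorted (value, group, rank): (8,G1,1), (9,G1,2), (10,G1,3.5), (10,G2,3.5), (14,G3,5), (15,G3,6), (17,G2,7), (19,G3,8), (20,G2,9), (24,G2,10), (25,G1,11), (27,G3,12), (30,G3,13)
Step 2: Sum ranks within each group.
R_1 = 17.5 (n_1 = 4)
R_2 = 29.5 (n_2 = 4)
R_3 = 44 (n_3 = 5)
Step 3: H = 12/(N(N+1)) * sum(R_i^2/n_i) - 3(N+1)
     = 12/(13*14) * (17.5^2/4 + 29.5^2/4 + 44^2/5) - 3*14
     = 0.065934 * 681.325 - 42
     = 2.922527.
Step 4: Ties present; correction factor C = 1 - 6/(13^3 - 13) = 0.997253. Corrected H = 2.922527 / 0.997253 = 2.930579.
Step 5: Under H0, H ~ chi^2(2); p-value = 0.231011.
Step 6: alpha = 0.05. fail to reject H0.

H = 2.9306, df = 2, p = 0.231011, fail to reject H0.


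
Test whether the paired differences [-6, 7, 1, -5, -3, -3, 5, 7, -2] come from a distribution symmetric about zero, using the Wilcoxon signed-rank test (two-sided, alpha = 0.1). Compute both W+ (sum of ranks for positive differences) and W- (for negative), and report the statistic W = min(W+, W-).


Step 1: Drop any zero differences (none here) and take |d_i|.
|d| = [6, 7, 1, 5, 3, 3, 5, 7, 2]
Step 2: Midrank |d_i| (ties get averaged ranks).
ranks: |6|->7, |7|->8.5, |1|->1, |5|->5.5, |3|->3.5, |3|->3.5, |5|->5.5, |7|->8.5, |2|->2
Step 3: Attach original signs; sum ranks with positive sign and with negative sign.
W+ = 8.5 + 1 + 5.5 + 8.5 = 23.5
W- = 7 + 5.5 + 3.5 + 3.5 + 2 = 21.5
(Check: W+ + W- = 45 should equal n(n+1)/2 = 45.)
Step 4: Test statistic W = min(W+, W-) = 21.5.
Step 5: Ties in |d|, so use the tie-corrected normal approximation.
        E[W] = n(n+1)/4 = 9*10/4 = 22.5.
        Tie groups: |d|=3 (t=2), |d|=5 (t=2), |d|=7 (t=2); sum(t^3 - t) = 18.
        Var[W] = n(n+1)(2n+1)/24 - sum(t^3-t)/48 = 1710/24 - 18/48 = 70.875.
        z = (W - E[W]) / sqrt(Var[W]) = (21.5 - 22.5) / 8.4187 = -0.1188.
        Two-sided p = 2*Phi(z) = 0.905447.
Step 6: alpha = 0.1. fail to reject H0.

W+ = 23.5, W- = 21.5, W = min = 21.5, p = 0.905447, fail to reject H0.


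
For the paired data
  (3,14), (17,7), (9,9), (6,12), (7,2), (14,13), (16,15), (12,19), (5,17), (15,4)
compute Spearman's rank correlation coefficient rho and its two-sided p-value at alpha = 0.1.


Step 1: Rank x and y separately (midranks; no ties here).
rank(x): 3->1, 17->10, 9->5, 6->3, 7->4, 14->7, 16->9, 12->6, 5->2, 15->8
rank(y): 14->7, 7->3, 9->4, 12->5, 2->1, 13->6, 15->8, 19->10, 17->9, 4->2
Step 2: d_i = R_x(i) - R_y(i); compute d_i^2.
  (1-7)^2=36, (10-3)^2=49, (5-4)^2=1, (3-5)^2=4, (4-1)^2=9, (7-6)^2=1, (9-8)^2=1, (6-10)^2=16, (2-9)^2=49, (8-2)^2=36
sum(d^2) = 202.
Step 3: rho = 1 - 6*202 / (10*(10^2 - 1)) = 1 - 1212/990 = -0.224242.
Step 4: Under H0, t = rho * sqrt((n-2)/(1-rho^2)) = -0.6508 ~ t(8).
Step 5: Two-sided p-value from the t-distribution with 8 df = 0.533401.
Step 6: alpha = 0.1. fail to reject H0.

rho = -0.2242, p = 0.533401, fail to reject H0 at alpha = 0.1.


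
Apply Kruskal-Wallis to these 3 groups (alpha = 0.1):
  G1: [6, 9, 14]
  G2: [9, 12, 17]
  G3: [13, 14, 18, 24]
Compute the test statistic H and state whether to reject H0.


Step 1: Combine all N = 10 observations and assign midranks.
sorted (value, group, rank): (6,G1,1), (9,G1,2.5), (9,G2,2.5), (12,G2,4), (13,G3,5), (14,G1,6.5), (14,G3,6.5), (17,G2,8), (18,G3,9), (24,G3,10)
Step 2: Sum ranks within each group.
R_1 = 10 (n_1 = 3)
R_2 = 14.5 (n_2 = 3)
R_3 = 30.5 (n_3 = 4)
Step 3: H = 12/(N(N+1)) * sum(R_i^2/n_i) - 3(N+1)
     = 12/(10*11) * (10^2/3 + 14.5^2/3 + 30.5^2/4) - 3*11
     = 0.109091 * 335.979 - 33
     = 3.652273.
Step 4: Ties present; correction factor C = 1 - 12/(10^3 - 10) = 0.987879. Corrected H = 3.652273 / 0.987879 = 3.697086.
Step 5: Under H0, H ~ chi^2(2); p-value = 0.157466.
Step 6: alpha = 0.1. fail to reject H0.

H = 3.6971, df = 2, p = 0.157466, fail to reject H0.


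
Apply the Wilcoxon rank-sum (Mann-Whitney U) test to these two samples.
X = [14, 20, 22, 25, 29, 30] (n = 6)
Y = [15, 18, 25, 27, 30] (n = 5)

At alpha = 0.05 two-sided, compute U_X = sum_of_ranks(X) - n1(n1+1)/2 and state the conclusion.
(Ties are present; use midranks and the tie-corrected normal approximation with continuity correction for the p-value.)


Step 1: Combine and sort all 11 observations; assign midranks.
sorted (value, group): (14,X), (15,Y), (18,Y), (20,X), (22,X), (25,X), (25,Y), (27,Y), (29,X), (30,X), (30,Y)
ranks: 14->1, 15->2, 18->3, 20->4, 22->5, 25->6.5, 25->6.5, 27->8, 29->9, 30->10.5, 30->10.5
Step 2: Rank sum for X: R1 = 1 + 4 + 5 + 6.5 + 9 + 10.5 = 36.
Step 3: U_X = R1 - n1(n1+1)/2 = 36 - 6*7/2 = 36 - 21 = 15.
       U_Y = n1*n2 - U_X = 30 - 15 = 15.
Step 4: Ties are present, so use the tie-corrected normal approximation (with continuity correction) for the p-value.
Step 5: p-value = 1.000000; compare to alpha = 0.05. fail to reject H0.

U_X = 15, p = 1.000000, fail to reject H0 at alpha = 0.05.
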